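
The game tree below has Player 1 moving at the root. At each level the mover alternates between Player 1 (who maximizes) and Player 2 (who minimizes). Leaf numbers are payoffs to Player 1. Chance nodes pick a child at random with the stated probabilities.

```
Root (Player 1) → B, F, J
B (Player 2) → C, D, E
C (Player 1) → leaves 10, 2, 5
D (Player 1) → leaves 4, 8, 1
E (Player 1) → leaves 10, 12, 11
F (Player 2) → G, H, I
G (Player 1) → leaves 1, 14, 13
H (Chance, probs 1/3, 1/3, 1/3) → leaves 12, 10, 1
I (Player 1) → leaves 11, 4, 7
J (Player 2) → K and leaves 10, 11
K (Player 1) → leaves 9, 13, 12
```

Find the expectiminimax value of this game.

10

C (Player 1): max(10, 2, 5) = 10
D (Player 1): max(4, 8, 1) = 8
E (Player 1): max(10, 12, 11) = 12
B (Player 2): min(10, 8, 12) = 8
G (Player 1): max(1, 14, 13) = 14
H (Chance): 1/3·12 + 1/3·10 + 1/3·1 = 7.67
I (Player 1): max(11, 4, 7) = 11
F (Player 2): min(14, 7.67, 11) = 7.67
K (Player 1): max(9, 13, 12) = 13
J (Player 2): min(13, 10, 11) = 10
Root (Player 1): max(8, 7.67, 10) = 10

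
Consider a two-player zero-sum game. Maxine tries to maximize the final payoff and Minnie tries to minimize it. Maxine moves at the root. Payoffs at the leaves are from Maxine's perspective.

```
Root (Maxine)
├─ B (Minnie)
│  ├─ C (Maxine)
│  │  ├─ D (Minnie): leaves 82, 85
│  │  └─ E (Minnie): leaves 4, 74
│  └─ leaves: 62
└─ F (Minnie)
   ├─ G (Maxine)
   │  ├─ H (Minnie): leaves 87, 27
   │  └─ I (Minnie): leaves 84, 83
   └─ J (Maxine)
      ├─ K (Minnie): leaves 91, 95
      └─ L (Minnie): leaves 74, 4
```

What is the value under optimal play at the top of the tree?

83

D (Minnie): min(82, 85) = 82
E (Minnie): min(4, 74) = 4
C (Maxine): max(82, 4) = 82
B (Minnie): min(82, 62) = 62
H (Minnie): min(87, 27) = 27
I (Minnie): min(84, 83) = 83
G (Maxine): max(27, 83) = 83
K (Minnie): min(91, 95) = 91
L (Minnie): min(74, 4) = 4
J (Maxine): max(91, 4) = 91
F (Minnie): min(83, 91) = 83
Root (Maxine): max(62, 83) = 83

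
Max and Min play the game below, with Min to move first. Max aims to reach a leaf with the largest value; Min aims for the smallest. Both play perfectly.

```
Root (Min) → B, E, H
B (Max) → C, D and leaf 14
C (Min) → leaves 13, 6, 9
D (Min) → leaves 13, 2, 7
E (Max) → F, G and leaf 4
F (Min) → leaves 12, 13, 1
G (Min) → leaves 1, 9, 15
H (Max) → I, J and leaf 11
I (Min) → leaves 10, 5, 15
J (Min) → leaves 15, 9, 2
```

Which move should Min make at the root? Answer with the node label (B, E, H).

E

C (Min): min(13, 6, 9) = 6
D (Min): min(13, 2, 7) = 2
B (Max): max(6, 2, 14) = 14
F (Min): min(12, 13, 1) = 1
G (Min): min(1, 9, 15) = 1
E (Max): max(1, 1, 4) = 4
I (Min): min(10, 5, 15) = 5
J (Min): min(15, 9, 2) = 2
H (Max): max(5, 2, 11) = 11
Root (Min): min(14, 4, 11) = 4
Min picks the child with the lowest value: E (value 4).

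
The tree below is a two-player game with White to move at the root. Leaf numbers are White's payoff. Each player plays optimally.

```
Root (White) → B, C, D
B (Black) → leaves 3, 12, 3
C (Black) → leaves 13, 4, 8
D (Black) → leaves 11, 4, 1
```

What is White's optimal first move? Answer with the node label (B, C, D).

B (Black): min(3, 12, 3) = 3
C (Black): min(13, 4, 8) = 4
D (Black): min(11, 4, 1) = 1
Root (White): max(3, 4, 1) = 4
White picks the child with the highest value: C (value 4).

C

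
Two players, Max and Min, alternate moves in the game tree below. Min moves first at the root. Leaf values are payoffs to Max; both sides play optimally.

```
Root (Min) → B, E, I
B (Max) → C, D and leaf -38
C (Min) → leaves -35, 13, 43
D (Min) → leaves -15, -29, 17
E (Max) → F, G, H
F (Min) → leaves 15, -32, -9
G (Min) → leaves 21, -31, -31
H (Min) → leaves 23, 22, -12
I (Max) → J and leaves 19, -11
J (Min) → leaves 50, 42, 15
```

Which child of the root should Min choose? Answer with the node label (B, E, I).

C (Min): min(-35, 13, 43) = -35
D (Min): min(-15, -29, 17) = -29
B (Max): max(-35, -29, -38) = -29
F (Min): min(15, -32, -9) = -32
G (Min): min(21, -31, -31) = -31
H (Min): min(23, 22, -12) = -12
E (Max): max(-32, -31, -12) = -12
J (Min): min(50, 42, 15) = 15
I (Max): max(15, 19, -11) = 19
Root (Min): min(-29, -12, 19) = -29
Min picks the child with the lowest value: B (value -29).

B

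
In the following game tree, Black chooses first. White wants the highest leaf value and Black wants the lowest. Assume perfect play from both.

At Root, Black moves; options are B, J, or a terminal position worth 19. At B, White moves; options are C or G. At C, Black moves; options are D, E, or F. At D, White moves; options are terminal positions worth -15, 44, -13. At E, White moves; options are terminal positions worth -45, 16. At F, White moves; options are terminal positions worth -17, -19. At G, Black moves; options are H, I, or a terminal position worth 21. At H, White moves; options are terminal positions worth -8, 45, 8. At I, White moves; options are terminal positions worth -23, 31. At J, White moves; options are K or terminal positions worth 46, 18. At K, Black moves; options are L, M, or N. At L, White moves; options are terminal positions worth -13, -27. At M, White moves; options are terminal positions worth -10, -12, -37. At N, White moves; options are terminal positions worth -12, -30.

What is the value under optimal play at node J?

46

L: max(-13, -27) = -13
M: max(-10, -12, -37) = -10
N: max(-12, -30) = -12
K: min(-13, -10, -12) = -13
J: max(-13, 46, 18) = 46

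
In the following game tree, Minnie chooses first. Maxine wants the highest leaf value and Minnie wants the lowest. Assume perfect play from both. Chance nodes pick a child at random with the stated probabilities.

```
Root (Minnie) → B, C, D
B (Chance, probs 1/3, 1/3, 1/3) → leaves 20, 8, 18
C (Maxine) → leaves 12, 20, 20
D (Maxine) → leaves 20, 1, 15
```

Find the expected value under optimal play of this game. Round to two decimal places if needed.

15.33

B (Chance): 1/3·20 + 1/3·8 + 1/3·18 = 15.33
C (Maxine): max(12, 20, 20) = 20
D (Maxine): max(20, 1, 15) = 20
Root (Minnie): min(15.33, 20, 20) = 15.33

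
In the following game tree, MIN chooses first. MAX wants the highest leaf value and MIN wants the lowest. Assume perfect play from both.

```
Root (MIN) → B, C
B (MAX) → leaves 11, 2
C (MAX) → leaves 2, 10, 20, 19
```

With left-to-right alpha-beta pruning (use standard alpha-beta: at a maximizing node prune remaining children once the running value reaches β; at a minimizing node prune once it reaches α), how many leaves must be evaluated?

B [α=-∞,β=+∞]: v=11
C [α=-∞,β=11]: v=20 after child 3 ≥ β → β-cutoff, skip 1
Root [α=-∞,β=+∞]: v=11
Leaves evaluated: 5 of 6.

5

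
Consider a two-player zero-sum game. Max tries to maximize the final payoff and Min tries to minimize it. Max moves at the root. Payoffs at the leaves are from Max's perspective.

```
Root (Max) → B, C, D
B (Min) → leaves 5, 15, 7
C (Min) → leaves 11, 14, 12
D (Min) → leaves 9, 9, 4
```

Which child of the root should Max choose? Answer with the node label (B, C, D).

B (Min): min(5, 15, 7) = 5
C (Min): min(11, 14, 12) = 11
D (Min): min(9, 9, 4) = 4
Root (Max): max(5, 11, 4) = 11
Max picks the child with the highest value: C (value 11).

C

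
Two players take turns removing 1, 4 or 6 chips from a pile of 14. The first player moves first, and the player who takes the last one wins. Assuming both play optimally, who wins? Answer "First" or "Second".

First

W/L table (W = player to move can force a win):
i:   0  1  2  3  4  5  6  7  8  9 10 11 12 13 14
     L  W  L  W  W  L  W  L  W  W  L  W  L  W  W
Position 14 is W, so the first player wins.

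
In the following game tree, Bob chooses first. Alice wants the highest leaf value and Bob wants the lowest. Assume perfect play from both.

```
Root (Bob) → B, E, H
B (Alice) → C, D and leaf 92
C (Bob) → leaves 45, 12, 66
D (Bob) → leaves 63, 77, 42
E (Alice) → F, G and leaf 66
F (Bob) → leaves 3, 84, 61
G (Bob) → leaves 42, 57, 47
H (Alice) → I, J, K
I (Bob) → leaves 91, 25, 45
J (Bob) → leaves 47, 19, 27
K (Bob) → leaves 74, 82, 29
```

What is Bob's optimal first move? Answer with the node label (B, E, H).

C (Bob): min(45, 12, 66) = 12
D (Bob): min(63, 77, 42) = 42
B (Alice): max(12, 42, 92) = 92
F (Bob): min(3, 84, 61) = 3
G (Bob): min(42, 57, 47) = 42
E (Alice): max(3, 42, 66) = 66
I (Bob): min(91, 25, 45) = 25
J (Bob): min(47, 19, 27) = 19
K (Bob): min(74, 82, 29) = 29
H (Alice): max(25, 19, 29) = 29
Root (Bob): min(92, 66, 29) = 29
Bob picks the child with the lowest value: H (value 29).

H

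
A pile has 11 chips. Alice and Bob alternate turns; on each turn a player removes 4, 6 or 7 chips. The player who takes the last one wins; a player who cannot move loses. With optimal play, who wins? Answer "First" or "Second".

Positions where the player to move wins (W) vs loses (L):
i:   0  1  2  3  4  5  6  7  8  9 10 11
     L  L  L  L  W  W  W  W  W  W  W  L
Position 11 is L, so the second player wins.

Second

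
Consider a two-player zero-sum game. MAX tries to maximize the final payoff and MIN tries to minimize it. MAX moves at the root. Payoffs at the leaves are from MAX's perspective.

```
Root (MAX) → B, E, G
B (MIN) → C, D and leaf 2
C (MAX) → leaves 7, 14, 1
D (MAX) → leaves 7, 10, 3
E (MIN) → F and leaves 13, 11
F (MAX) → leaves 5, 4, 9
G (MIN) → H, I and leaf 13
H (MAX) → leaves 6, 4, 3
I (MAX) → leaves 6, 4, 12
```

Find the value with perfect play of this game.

9

C (MAX): max(7, 14, 1) = 14
D (MAX): max(7, 10, 3) = 10
B (MIN): min(14, 10, 2) = 2
F (MAX): max(5, 4, 9) = 9
E (MIN): min(9, 13, 11) = 9
H (MAX): max(6, 4, 3) = 6
I (MAX): max(6, 4, 12) = 12
G (MIN): min(6, 12, 13) = 6
Root (MAX): max(2, 9, 6) = 9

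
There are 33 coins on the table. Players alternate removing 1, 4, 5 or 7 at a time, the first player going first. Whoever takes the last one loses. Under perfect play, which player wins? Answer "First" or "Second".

Second

W/L table (W = player to move can force a win):
i:   0  1  2  3  4  5  6  7  8  9 10 11 12 13 14 15 16 17 18 19 20 21 22 23 24 25 26 27 28 29 30 31 32 33
     W  L  W  L  W  W  W  W  W  L  W  L  W  W  W  W  W  L  W  L  W  W  W  W  W  L  W  L  W  W  W  W  W  L
Position 33 is L, so the second player wins.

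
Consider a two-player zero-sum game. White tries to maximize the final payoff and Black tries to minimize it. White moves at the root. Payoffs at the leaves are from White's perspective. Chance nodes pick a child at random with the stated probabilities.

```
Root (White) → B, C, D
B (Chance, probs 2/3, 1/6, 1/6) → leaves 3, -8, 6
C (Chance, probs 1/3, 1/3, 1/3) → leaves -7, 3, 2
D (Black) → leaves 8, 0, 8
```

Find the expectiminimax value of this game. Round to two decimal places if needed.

B (Chance): 2/3·3 + 1/6·-8 + 1/6·6 = 1.67
C (Chance): 1/3·-7 + 1/3·3 + 1/3·2 = -0.67
D (Black): min(8, 0, 8) = 0
Root (White): max(1.67, -0.67, 0) = 1.67

1.67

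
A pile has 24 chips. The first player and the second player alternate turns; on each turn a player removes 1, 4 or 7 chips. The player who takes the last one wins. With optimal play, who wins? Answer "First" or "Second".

Second

W/L table (W = player to move can force a win):
i:   0  1  2  3  4  5  6  7  8  9 10 11 12 13 14 15 16 17 18 19 20 21 22 23 24
     L  W  L  W  W  L  W  W  L  W  L  W  W  L  W  W  L  W  L  W  W  L  W  W  L
Position 24 is L, so the second player wins.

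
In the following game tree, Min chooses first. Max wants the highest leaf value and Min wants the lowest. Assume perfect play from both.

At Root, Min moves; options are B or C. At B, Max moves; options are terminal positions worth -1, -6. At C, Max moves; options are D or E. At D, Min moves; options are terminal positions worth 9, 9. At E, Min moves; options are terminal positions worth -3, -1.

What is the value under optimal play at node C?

9

D: min(9, 9) = 9
E: min(-3, -1) = -3
C: max(9, -3) = 9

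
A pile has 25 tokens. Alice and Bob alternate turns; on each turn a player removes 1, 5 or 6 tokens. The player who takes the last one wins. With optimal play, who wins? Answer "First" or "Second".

W/L table (W = player to move can force a win):
i:   0  1  2  3  4  5  6  7  8  9 10 11 12 13 14 15 16 17 18 19 20 21 22 23 24 25
     L  W  L  W  L  W  W  W  W  W  W  L  W  L  W  L  W  W  W  W  W  W  L  W  L  W
Position 25 is W, so the first player wins.

First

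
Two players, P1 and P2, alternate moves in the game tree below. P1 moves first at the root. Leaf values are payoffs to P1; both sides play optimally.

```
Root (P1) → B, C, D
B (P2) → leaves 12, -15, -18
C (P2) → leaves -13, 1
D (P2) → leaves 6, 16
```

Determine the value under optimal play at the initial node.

B (P2): min(12, -15, -18) = -18
C (P2): min(-13, 1) = -13
D (P2): min(6, 16) = 6
Root (P1): max(-18, -13, 6) = 6

6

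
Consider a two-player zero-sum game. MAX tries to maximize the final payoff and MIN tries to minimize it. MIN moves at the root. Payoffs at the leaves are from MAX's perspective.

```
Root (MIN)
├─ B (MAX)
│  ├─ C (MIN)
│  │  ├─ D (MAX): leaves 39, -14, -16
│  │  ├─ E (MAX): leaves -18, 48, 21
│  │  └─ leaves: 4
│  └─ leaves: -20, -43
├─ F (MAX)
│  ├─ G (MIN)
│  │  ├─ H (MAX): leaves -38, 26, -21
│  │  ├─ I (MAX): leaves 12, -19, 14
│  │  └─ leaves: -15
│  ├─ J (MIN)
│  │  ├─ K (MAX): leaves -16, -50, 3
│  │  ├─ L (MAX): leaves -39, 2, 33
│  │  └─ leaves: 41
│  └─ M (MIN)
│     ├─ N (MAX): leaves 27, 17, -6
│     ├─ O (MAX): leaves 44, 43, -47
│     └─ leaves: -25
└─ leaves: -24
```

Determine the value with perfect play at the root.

-24

D (MAX): max(39, -14, -16) = 39
E (MAX): max(-18, 48, 21) = 48
C (MIN): min(39, 48, 4) = 4
B (MAX): max(4, -20, -43) = 4
H (MAX): max(-38, 26, -21) = 26
I (MAX): max(12, -19, 14) = 14
G (MIN): min(26, 14, -15) = -15
K (MAX): max(-16, -50, 3) = 3
L (MAX): max(-39, 2, 33) = 33
J (MIN): min(3, 33, 41) = 3
N (MAX): max(27, 17, -6) = 27
O (MAX): max(44, 43, -47) = 44
M (MIN): min(27, 44, -25) = -25
F (MAX): max(-15, 3, -25) = 3
Root (MIN): min(4, 3, -24) = -24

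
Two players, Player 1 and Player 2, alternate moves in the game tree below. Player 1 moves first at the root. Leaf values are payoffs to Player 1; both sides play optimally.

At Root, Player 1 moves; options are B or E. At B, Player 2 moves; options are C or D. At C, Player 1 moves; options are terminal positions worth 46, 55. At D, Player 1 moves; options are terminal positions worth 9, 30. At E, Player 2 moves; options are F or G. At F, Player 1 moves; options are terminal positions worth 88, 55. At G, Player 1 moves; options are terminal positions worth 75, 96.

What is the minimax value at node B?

C: max(46, 55) = 55
D: max(9, 30) = 30
B: min(55, 30) = 30

30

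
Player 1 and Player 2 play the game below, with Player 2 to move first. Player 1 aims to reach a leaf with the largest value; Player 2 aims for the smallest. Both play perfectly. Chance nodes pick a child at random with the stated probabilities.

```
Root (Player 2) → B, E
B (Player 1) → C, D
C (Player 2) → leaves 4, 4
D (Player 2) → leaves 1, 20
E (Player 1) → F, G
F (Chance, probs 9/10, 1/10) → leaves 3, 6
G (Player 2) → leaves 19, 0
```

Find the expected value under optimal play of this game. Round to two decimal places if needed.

3.3

C (Player 2): min(4, 4) = 4
D (Player 2): min(1, 20) = 1
B (Player 1): max(4, 1) = 4
F (Chance): 9/10·3 + 1/10·6 = 3.3
G (Player 2): min(19, 0) = 0
E (Player 1): max(3.3, 0) = 3.3
Root (Player 2): min(4, 3.3) = 3.3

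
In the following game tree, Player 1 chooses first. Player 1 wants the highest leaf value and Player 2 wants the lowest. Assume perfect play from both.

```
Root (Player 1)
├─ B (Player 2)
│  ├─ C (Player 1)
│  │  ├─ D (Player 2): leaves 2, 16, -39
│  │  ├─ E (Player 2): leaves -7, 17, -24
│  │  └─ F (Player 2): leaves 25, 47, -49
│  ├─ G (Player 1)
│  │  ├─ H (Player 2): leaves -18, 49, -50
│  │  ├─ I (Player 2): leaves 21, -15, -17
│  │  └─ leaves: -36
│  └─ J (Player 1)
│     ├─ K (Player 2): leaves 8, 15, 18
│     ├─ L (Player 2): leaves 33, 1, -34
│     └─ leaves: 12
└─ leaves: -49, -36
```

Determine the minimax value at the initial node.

-24

D (Player 2): min(2, 16, -39) = -39
E (Player 2): min(-7, 17, -24) = -24
F (Player 2): min(25, 47, -49) = -49
C (Player 1): max(-39, -24, -49) = -24
H (Player 2): min(-18, 49, -50) = -50
I (Player 2): min(21, -15, -17) = -17
G (Player 1): max(-50, -17, -36) = -17
K (Player 2): min(8, 15, 18) = 8
L (Player 2): min(33, 1, -34) = -34
J (Player 1): max(8, -34, 12) = 12
B (Player 2): min(-24, -17, 12) = -24
Root (Player 1): max(-24, -49, -36) = -24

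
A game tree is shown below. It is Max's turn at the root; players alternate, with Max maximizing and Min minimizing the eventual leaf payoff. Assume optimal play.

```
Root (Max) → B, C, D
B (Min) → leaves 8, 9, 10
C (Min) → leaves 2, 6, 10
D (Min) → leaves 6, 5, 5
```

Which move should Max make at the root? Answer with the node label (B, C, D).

B (Min): min(8, 9, 10) = 8
C (Min): min(2, 6, 10) = 2
D (Min): min(6, 5, 5) = 5
Root (Max): max(8, 2, 5) = 8
Max picks the child with the highest value: B (value 8).

B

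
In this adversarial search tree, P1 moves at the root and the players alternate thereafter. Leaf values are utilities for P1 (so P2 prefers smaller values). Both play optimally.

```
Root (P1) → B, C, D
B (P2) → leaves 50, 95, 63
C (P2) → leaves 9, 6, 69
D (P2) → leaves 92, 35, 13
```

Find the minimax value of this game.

50

B (P2): min(50, 95, 63) = 50
C (P2): min(9, 6, 69) = 6
D (P2): min(92, 35, 13) = 13
Root (P1): max(50, 6, 13) = 50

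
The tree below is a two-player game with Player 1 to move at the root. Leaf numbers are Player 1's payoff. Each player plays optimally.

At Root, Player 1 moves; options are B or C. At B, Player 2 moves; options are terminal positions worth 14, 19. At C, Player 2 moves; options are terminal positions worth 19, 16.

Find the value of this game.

16

B (Player 2): min(14, 19) = 14
C (Player 2): min(19, 16) = 16
Root (Player 1): max(14, 16) = 16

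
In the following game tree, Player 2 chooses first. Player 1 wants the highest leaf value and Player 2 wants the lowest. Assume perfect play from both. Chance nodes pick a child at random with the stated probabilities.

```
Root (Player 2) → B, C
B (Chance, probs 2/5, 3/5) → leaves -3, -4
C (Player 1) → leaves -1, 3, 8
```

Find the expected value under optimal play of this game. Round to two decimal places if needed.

-3.6

B (Chance): 2/5·-3 + 3/5·-4 = -3.6
C (Player 1): max(-1, 3, 8) = 8
Root (Player 2): min(-3.6, 8) = -3.6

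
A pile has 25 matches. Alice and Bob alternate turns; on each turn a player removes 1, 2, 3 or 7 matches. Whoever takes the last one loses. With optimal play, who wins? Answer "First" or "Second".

Compute winning (W) and losing (L) positions by backward induction:
i:   0  1  2  3  4  5  6  7  8  9 10 11 12 13 14 15 16 17 18 19 20 21 22 23 24 25
     W  L  W  W  W  L  W  W  W  L  W  W  W  L  W  W  W  L  W  W  W  L  W  W  W  L
Position 25 is L, so the second player wins.

Second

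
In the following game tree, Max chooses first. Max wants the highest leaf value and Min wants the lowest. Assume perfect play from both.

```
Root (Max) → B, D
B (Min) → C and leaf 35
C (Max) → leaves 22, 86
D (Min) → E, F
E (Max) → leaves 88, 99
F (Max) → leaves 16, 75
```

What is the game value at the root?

C (Max): max(22, 86) = 86
B (Min): min(86, 35) = 35
E (Max): max(88, 99) = 99
F (Max): max(16, 75) = 75
D (Min): min(99, 75) = 75
Root (Max): max(35, 75) = 75

75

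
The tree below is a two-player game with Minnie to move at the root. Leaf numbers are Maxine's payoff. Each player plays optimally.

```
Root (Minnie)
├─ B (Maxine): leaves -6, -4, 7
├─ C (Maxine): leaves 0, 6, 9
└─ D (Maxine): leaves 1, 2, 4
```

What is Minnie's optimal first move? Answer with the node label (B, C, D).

D

B (Maxine): max(-6, -4, 7) = 7
C (Maxine): max(0, 6, 9) = 9
D (Maxine): max(1, 2, 4) = 4
Root (Minnie): min(7, 9, 4) = 4
Minnie picks the child with the lowest value: D (value 4).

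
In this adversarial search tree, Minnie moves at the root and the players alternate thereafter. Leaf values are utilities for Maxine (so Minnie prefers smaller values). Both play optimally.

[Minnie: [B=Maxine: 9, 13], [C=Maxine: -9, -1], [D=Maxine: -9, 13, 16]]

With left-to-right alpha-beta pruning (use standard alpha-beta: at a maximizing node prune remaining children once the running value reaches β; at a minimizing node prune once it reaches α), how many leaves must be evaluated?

B [α=-∞,β=+∞]: v=13
C [α=-∞,β=13]: v=-1
D [α=-∞,β=-1]: v=13 after child 2 ≥ β → β-cutoff, skip 1
Root [α=-∞,β=+∞]: v=-1
Leaves evaluated: 6 of 7.

6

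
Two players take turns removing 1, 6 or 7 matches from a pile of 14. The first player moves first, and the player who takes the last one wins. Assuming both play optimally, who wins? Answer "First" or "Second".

Second

Compute winning (W) and losing (L) positions by backward induction:
i:   0  1  2  3  4  5  6  7  8  9 10 11 12 13 14
     L  W  L  W  L  W  W  W  W  W  W  W  L  W  L
Position 14 is L, so the second player wins.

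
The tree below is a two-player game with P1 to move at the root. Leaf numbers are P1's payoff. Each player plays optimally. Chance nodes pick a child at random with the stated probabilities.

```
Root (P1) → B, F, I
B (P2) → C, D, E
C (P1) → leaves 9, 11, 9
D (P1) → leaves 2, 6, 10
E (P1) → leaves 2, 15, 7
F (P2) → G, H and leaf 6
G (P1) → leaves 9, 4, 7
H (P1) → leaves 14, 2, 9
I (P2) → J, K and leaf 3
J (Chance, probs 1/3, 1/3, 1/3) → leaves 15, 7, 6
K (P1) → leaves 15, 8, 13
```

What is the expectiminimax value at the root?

10

C (P1): max(9, 11, 9) = 11
D (P1): max(2, 6, 10) = 10
E (P1): max(2, 15, 7) = 15
B (P2): min(11, 10, 15) = 10
G (P1): max(9, 4, 7) = 9
H (P1): max(14, 2, 9) = 14
F (P2): min(9, 14, 6) = 6
J (Chance): 1/3·15 + 1/3·7 + 1/3·6 = 9.33
K (P1): max(15, 8, 13) = 15
I (P2): min(9.33, 15, 3) = 3
Root (P1): max(10, 6, 3) = 10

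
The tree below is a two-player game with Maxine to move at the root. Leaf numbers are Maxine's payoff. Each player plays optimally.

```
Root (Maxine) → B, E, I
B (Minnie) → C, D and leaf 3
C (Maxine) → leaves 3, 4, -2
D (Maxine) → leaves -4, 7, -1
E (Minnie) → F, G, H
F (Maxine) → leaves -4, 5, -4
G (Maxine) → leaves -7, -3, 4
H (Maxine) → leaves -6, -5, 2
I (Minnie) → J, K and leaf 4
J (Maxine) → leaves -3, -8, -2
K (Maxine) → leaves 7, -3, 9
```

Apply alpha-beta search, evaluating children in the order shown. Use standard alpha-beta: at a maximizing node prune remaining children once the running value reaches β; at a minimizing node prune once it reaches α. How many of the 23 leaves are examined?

C [α=-∞,β=+∞]: v=4
D [α=-∞,β=4]: v=7 after child 2 ≥ β → β-cutoff, skip 1
B [α=-∞,β=+∞]: v=3
F [α=3,β=+∞]: v=5
G [α=3,β=5]: v=4
H [α=3,β=4]: v=2
E [α=3,β=+∞]: v=2
J [α=3,β=+∞]: v=-2
I [α=3,β=+∞]: v=-2 after child 1 ≤ α → α-cutoff, skip 2
Root [α=-∞,β=+∞]: v=3
Leaves evaluated: 18 of 23.

18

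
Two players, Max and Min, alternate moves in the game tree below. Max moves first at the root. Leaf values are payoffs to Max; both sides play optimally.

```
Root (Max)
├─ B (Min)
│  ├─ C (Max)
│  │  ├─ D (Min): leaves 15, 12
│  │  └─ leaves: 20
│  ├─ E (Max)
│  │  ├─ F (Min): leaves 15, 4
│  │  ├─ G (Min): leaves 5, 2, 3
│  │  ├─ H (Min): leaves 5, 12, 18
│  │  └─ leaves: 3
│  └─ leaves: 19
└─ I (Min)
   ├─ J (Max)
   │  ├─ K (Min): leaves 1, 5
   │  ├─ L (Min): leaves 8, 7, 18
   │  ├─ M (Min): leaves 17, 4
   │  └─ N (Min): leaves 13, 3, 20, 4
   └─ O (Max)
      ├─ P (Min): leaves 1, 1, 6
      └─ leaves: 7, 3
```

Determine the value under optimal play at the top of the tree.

D (Min): min(15, 12) = 12
C (Max): max(12, 20) = 20
F (Min): min(15, 4) = 4
G (Min): min(5, 2, 3) = 2
H (Min): min(5, 12, 18) = 5
E (Max): max(4, 2, 5, 3) = 5
B (Min): min(20, 5, 19) = 5
K (Min): min(1, 5) = 1
L (Min): min(8, 7, 18) = 7
M (Min): min(17, 4) = 4
N (Min): min(13, 3, 20, 4) = 3
J (Max): max(1, 7, 4, 3) = 7
P (Min): min(1, 1, 6) = 1
O (Max): max(1, 7, 3) = 7
I (Min): min(7, 7) = 7
Root (Max): max(5, 7) = 7

7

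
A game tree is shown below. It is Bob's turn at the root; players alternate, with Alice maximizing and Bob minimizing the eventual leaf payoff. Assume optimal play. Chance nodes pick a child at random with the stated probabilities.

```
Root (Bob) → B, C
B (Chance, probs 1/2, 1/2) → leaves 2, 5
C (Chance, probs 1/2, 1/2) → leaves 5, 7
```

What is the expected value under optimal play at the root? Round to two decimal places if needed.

B (Chance): 1/2·2 + 1/2·5 = 3.5
C (Chance): 1/2·5 + 1/2·7 = 6
Root (Bob): min(3.5, 6) = 3.5

3.5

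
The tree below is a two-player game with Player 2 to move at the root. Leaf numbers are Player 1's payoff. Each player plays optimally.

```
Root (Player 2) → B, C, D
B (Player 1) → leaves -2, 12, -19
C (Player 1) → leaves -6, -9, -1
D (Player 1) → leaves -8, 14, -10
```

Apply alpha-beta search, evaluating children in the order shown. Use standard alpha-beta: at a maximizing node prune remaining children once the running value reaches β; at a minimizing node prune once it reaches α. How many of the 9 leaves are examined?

B [α=-∞,β=+∞]: v=12
C [α=-∞,β=12]: v=-1
D [α=-∞,β=-1]: v=14 after child 2 ≥ β → β-cutoff, skip 1
Root [α=-∞,β=+∞]: v=-1
Leaves evaluated: 8 of 9.

8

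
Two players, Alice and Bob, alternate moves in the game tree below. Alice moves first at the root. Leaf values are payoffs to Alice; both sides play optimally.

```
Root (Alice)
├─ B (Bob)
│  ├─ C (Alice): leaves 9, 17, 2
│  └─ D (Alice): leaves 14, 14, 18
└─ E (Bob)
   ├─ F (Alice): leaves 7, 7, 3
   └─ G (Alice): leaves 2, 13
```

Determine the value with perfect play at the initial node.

C (Alice): max(9, 17, 2) = 17
D (Alice): max(14, 14, 18) = 18
B (Bob): min(17, 18) = 17
F (Alice): max(7, 7, 3) = 7
G (Alice): max(2, 13) = 13
E (Bob): min(7, 13) = 7
Root (Alice): max(17, 7) = 17

17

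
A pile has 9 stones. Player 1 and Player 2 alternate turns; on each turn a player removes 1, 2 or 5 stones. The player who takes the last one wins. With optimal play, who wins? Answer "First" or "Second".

Second

Compute winning (W) and losing (L) positions by backward induction:
i:   0  1  2  3  4  5  6  7  8  9
     L  W  W  L  W  W  L  W  W  L
Position 9 is L, so the second player wins.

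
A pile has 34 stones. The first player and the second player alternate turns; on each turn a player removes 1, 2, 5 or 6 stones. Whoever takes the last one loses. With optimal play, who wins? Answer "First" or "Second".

First

i:   0  1  2  3  4  5  6  7  8  9 10 11 12 13 14 15 16 17 18 19 20 21 22 23 24 25 26 27 28 29 30 31 32 33 34
     W  L  W  W  L  W  W  W  L  W  W  L  W  W  W  L  W  W  L  W  W  W  L  W  W  L  W  W  W  L  W  W  L  W  W
Position 34 is W, so the first player wins.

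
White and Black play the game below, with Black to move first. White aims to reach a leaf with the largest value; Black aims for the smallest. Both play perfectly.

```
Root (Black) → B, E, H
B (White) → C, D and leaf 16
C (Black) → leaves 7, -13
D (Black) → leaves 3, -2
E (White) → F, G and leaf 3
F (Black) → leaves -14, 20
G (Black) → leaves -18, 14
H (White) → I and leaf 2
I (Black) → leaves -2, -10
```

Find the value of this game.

C (Black): min(7, -13) = -13
D (Black): min(3, -2) = -2
B (White): max(-13, -2, 16) = 16
F (Black): min(-14, 20) = -14
G (Black): min(-18, 14) = -18
E (White): max(-14, -18, 3) = 3
I (Black): min(-2, -10) = -10
H (White): max(-10, 2) = 2
Root (Black): min(16, 3, 2) = 2

2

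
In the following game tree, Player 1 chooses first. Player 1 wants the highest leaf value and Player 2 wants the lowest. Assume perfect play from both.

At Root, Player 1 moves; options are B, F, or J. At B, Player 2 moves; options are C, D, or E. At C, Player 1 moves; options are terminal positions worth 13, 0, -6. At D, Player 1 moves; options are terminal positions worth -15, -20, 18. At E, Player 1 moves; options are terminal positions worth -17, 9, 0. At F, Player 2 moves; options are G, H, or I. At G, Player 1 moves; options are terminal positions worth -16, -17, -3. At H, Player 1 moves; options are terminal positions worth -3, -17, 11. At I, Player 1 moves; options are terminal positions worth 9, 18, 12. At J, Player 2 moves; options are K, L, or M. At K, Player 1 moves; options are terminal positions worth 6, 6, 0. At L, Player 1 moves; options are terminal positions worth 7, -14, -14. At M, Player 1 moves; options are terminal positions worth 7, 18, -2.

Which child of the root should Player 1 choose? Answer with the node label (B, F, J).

C (Player 1): max(13, 0, -6) = 13
D (Player 1): max(-15, -20, 18) = 18
E (Player 1): max(-17, 9, 0) = 9
B (Player 2): min(13, 18, 9) = 9
G (Player 1): max(-16, -17, -3) = -3
H (Player 1): max(-3, -17, 11) = 11
I (Player 1): max(9, 18, 12) = 18
F (Player 2): min(-3, 11, 18) = -3
K (Player 1): max(6, 6, 0) = 6
L (Player 1): max(7, -14, -14) = 7
M (Player 1): max(7, 18, -2) = 18
J (Player 2): min(6, 7, 18) = 6
Root (Player 1): max(9, -3, 6) = 9
Player 1 picks the child with the highest value: B (value 9).

B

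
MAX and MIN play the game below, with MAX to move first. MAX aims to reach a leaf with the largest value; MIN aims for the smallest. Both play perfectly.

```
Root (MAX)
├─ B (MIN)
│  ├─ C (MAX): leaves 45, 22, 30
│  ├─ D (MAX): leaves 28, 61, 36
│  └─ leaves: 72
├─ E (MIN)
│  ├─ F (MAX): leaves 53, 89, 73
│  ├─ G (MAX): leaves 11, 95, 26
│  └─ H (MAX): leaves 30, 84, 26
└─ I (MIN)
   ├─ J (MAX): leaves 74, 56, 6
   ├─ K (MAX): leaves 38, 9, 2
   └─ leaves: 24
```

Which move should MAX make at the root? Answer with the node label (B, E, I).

E

C (MAX): max(45, 22, 30) = 45
D (MAX): max(28, 61, 36) = 61
B (MIN): min(45, 61, 72) = 45
F (MAX): max(53, 89, 73) = 89
G (MAX): max(11, 95, 26) = 95
H (MAX): max(30, 84, 26) = 84
E (MIN): min(89, 95, 84) = 84
J (MAX): max(74, 56, 6) = 74
K (MAX): max(38, 9, 2) = 38
I (MIN): min(74, 38, 24) = 24
Root (MAX): max(45, 84, 24) = 84
MAX picks the child with the highest value: E (value 84).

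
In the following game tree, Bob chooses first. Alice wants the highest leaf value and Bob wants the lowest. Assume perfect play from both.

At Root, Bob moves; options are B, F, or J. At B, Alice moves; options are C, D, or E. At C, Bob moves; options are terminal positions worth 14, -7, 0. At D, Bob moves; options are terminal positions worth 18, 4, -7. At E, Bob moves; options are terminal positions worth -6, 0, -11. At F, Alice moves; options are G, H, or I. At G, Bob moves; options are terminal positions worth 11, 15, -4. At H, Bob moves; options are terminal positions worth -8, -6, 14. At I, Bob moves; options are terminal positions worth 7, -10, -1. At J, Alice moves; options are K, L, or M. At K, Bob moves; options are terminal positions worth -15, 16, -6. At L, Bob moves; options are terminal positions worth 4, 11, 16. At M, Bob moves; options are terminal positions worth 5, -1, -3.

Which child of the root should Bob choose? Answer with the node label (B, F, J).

B

C (Bob): min(14, -7, 0) = -7
D (Bob): min(18, 4, -7) = -7
E (Bob): min(-6, 0, -11) = -11
B (Alice): max(-7, -7, -11) = -7
G (Bob): min(11, 15, -4) = -4
H (Bob): min(-8, -6, 14) = -8
I (Bob): min(7, -10, -1) = -10
F (Alice): max(-4, -8, -10) = -4
K (Bob): min(-15, 16, -6) = -15
L (Bob): min(4, 11, 16) = 4
M (Bob): min(5, -1, -3) = -3
J (Alice): max(-15, 4, -3) = 4
Root (Bob): min(-7, -4, 4) = -7
Bob picks the child with the lowest value: B (value -7).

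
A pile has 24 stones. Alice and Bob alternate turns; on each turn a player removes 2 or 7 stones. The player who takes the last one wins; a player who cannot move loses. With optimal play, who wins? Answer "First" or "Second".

W/L table (W = player to move can force a win):
i:   0  1  2  3  4  5  6  7  8  9 10 11 12 13 14 15 16 17 18 19 20 21 22 23 24
     L  L  W  W  L  L  W  W  W  L  L  W  W  L  L  W  W  W  L  L  W  W  L  L  W
Position 24 is W, so the first player wins.

First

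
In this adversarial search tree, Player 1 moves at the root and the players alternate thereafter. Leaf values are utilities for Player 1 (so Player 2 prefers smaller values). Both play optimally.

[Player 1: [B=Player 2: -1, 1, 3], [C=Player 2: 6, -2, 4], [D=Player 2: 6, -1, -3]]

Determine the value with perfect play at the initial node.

-1

B (Player 2): min(-1, 1, 3) = -1
C (Player 2): min(6, -2, 4) = -2
D (Player 2): min(6, -1, -3) = -3
Root (Player 1): max(-1, -2, -3) = -1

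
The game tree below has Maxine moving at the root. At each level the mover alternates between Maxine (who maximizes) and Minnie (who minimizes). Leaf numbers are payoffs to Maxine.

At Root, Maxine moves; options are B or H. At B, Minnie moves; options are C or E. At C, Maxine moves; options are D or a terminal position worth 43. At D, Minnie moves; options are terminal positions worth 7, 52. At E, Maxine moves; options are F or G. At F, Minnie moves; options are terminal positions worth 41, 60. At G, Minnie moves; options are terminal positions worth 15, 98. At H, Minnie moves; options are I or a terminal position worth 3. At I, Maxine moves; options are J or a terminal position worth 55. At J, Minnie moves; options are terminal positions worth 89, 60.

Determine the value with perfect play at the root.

41

D (Minnie): min(7, 52) = 7
C (Maxine): max(7, 43) = 43
F (Minnie): min(41, 60) = 41
G (Minnie): min(15, 98) = 15
E (Maxine): max(41, 15) = 41
B (Minnie): min(43, 41) = 41
J (Minnie): min(89, 60) = 60
I (Maxine): max(60, 55) = 60
H (Minnie): min(60, 3) = 3
Root (Maxine): max(41, 3) = 41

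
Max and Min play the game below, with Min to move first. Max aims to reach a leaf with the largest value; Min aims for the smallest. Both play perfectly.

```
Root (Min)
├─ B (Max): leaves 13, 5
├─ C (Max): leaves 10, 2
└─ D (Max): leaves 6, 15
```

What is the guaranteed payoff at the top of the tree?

B (Max): max(13, 5) = 13
C (Max): max(10, 2) = 10
D (Max): max(6, 15) = 15
Root (Min): min(13, 10, 15) = 10

10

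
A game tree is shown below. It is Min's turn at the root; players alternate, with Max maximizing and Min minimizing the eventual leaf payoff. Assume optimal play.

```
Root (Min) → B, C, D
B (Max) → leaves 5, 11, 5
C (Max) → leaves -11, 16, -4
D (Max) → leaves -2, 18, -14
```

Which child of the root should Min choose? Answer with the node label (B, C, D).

B

B (Max): max(5, 11, 5) = 11
C (Max): max(-11, 16, -4) = 16
D (Max): max(-2, 18, -14) = 18
Root (Min): min(11, 16, 18) = 11
Min picks the child with the lowest value: B (value 11).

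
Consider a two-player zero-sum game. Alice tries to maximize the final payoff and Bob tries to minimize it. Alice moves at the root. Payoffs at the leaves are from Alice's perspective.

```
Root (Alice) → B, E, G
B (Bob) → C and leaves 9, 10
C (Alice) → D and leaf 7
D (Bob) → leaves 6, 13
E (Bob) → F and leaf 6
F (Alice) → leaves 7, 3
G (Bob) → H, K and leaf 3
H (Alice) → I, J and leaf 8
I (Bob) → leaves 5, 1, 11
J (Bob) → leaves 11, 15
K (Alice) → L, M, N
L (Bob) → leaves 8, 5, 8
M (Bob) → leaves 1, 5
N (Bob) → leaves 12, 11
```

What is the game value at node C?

7

D: min(6, 13) = 6
C: max(6, 7) = 7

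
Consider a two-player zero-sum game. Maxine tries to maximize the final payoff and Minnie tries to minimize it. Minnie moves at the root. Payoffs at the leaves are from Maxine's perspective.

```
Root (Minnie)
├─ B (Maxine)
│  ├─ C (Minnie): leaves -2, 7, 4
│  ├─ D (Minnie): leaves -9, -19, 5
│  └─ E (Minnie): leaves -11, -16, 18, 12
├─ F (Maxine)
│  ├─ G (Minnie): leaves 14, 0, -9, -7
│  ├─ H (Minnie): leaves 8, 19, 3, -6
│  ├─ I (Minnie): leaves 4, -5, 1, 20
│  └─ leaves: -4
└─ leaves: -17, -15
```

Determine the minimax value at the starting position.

C (Minnie): min(-2, 7, 4) = -2
D (Minnie): min(-9, -19, 5) = -19
E (Minnie): min(-11, -16, 18, 12) = -16
B (Maxine): max(-2, -19, -16) = -2
G (Minnie): min(14, 0, -9, -7) = -9
H (Minnie): min(8, 19, 3, -6) = -6
I (Minnie): min(4, -5, 1, 20) = -5
F (Maxine): max(-9, -6, -5, -4) = -4
Root (Minnie): min(-2, -4, -17, -15) = -17

-17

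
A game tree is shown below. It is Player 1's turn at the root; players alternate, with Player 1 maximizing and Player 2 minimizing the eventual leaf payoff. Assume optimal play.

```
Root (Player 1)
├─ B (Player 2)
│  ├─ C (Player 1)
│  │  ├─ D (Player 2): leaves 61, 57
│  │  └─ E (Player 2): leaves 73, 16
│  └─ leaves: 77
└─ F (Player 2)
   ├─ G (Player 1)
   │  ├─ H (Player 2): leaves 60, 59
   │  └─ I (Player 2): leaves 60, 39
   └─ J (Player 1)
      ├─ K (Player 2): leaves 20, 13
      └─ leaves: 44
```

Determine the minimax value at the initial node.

57

D (Player 2): min(61, 57) = 57
E (Player 2): min(73, 16) = 16
C (Player 1): max(57, 16) = 57
B (Player 2): min(57, 77) = 57
H (Player 2): min(60, 59) = 59
I (Player 2): min(60, 39) = 39
G (Player 1): max(59, 39) = 59
K (Player 2): min(20, 13) = 13
J (Player 1): max(13, 44) = 44
F (Player 2): min(59, 44) = 44
Root (Player 1): max(57, 44) = 57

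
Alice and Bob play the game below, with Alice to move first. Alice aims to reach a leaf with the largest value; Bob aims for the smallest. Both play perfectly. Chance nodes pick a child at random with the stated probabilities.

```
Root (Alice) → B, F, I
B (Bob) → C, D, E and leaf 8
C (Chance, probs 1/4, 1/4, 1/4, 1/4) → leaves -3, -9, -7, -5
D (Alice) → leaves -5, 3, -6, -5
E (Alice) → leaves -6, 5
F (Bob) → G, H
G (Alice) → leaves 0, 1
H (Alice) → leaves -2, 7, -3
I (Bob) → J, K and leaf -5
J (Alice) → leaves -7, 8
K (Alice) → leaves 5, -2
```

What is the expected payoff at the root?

1

C (Chance): 1/4·-3 + 1/4·-9 + 1/4·-7 + 1/4·-5 = -6
D (Alice): max(-5, 3, -6, -5) = 3
E (Alice): max(-6, 5) = 5
B (Bob): min(-6, 3, 5, 8) = -6
G (Alice): max(0, 1) = 1
H (Alice): max(-2, 7, -3) = 7
F (Bob): min(1, 7) = 1
J (Alice): max(-7, 8) = 8
K (Alice): max(5, -2) = 5
I (Bob): min(8, 5, -5) = -5
Root (Alice): max(-6, 1, -5) = 1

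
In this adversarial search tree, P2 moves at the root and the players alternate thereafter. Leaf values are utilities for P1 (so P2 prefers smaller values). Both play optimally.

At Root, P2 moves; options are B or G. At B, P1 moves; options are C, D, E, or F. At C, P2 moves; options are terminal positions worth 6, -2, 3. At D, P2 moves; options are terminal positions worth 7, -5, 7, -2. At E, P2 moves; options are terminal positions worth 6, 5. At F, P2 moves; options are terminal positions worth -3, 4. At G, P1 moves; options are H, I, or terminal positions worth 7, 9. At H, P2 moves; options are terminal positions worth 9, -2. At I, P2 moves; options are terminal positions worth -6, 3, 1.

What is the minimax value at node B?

5

C: min(6, -2, 3) = -2
D: min(7, -5, 7, -2) = -5
E: min(6, 5) = 5
F: min(-3, 4) = -3
B: max(-2, -5, 5, -3) = 5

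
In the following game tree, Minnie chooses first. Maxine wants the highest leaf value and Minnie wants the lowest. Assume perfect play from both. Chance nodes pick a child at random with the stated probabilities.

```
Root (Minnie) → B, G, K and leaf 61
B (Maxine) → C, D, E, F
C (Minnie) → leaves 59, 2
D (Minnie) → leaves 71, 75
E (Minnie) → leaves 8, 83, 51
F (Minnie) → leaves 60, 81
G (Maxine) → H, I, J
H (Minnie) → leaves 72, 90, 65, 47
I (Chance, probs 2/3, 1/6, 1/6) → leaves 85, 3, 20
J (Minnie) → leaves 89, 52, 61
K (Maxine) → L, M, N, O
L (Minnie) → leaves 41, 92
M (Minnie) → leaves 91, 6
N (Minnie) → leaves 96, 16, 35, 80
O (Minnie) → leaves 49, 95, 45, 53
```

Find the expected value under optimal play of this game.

C (Minnie): min(59, 2) = 2
D (Minnie): min(71, 75) = 71
E (Minnie): min(8, 83, 51) = 8
F (Minnie): min(60, 81) = 60
B (Maxine): max(2, 71, 8, 60) = 71
H (Minnie): min(72, 90, 65, 47) = 47
I (Chance): 2/3·85 + 1/6·3 + 1/6·20 = 60.5
J (Minnie): min(89, 52, 61) = 52
G (Maxine): max(47, 60.5, 52) = 60.5
L (Minnie): min(41, 92) = 41
M (Minnie): min(91, 6) = 6
N (Minnie): min(96, 16, 35, 80) = 16
O (Minnie): min(49, 95, 45, 53) = 45
K (Maxine): max(41, 6, 16, 45) = 45
Root (Minnie): min(71, 60.5, 45, 61) = 45

45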